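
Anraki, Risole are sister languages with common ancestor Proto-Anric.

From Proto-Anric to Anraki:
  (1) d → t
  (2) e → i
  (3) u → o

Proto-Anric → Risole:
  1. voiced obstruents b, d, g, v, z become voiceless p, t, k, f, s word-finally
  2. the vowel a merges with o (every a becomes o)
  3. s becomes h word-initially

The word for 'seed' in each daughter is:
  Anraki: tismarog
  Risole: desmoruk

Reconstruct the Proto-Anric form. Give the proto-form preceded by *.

*desmarug

Position 5: Anraki has a, Risole has o. Anraki preserves a here (none of its changes turn any other segment into a), so the proto-segment is *a.
Position 1: Anraki has t, Risole has d. Risole preserves d here (none of its changes turn any other segment into d), so the proto-segment is *d.
Position 2: Anraki has i, Risole has e. Risole preserves e here (none of its changes turn any other segment into e), so the proto-segment is *e.
This points to *desmarug. Verify forward in each daughter:
Anraki: start from *desmarug.
  rule 1 (unconditioned shift): desmarug → tesmarug
  rule 2 (vowel merger): tesmarug → tismarug
  rule 3 (vowel merger): tismarug → tismarog
  ⇒ Anraki tismarog
Risole: *desmarug
  desmarug → desmaruk   [final devoicing]
  desmaruk → desmoruk   [vowel merger]
  desmoruk (rule 3 does not apply)
  giving Risole desmoruk.
*desmarug is the unique common source.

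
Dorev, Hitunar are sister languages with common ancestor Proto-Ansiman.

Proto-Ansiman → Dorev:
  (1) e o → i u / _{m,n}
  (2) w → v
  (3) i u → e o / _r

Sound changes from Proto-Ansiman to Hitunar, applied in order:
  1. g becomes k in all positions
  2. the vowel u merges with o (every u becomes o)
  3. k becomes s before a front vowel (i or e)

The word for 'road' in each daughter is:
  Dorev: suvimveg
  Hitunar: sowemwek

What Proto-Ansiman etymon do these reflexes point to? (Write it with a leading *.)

*suwemweg

Position 2: Dorev has u, Hitunar has o. Taking the neighbouring segments as reconstructed: Dorev u can only go back to *u; Hitunar o could go back to *o or *u — the one source consistent with every daughter is *u.
Position 8: Dorev has g, Hitunar has k. Dorev preserves g here (none of its changes turn any other segment into g), so the proto-segment is *g.
Position 4: Dorev has i, Hitunar has e. Hitunar preserves e here (none of its changes turn any other segment into e), so the proto-segment is *e.
This points to *suwemweg. Verify forward in each daughter:
Dorev: start from *suwemweg.
  rule 1 (pre-nasal raising): suwemweg → suwimweg
  rule 2 (unconditioned shift): suwimweg → suvimveg
  rule 3: no change — suvimveg
  ⇒ Dorev suvimveg
Hitunar: *suwemweg
  suwemweg → suwemwek   [unconditioned shift]
  suwemwek → sowemwek   [vowel merger]
  sowemwek (rule 3 does not apply)
  giving Hitunar sowemwek.
Only *suwemweg yields all of Dorev suvimveg, Hitunar sowemwek.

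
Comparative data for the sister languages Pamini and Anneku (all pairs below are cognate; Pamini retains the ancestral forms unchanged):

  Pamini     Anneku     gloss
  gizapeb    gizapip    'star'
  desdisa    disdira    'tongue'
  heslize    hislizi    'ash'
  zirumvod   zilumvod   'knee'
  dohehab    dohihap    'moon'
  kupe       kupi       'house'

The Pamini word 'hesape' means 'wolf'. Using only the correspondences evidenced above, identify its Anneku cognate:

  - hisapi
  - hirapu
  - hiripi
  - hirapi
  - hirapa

desdisa ~ disdira, heslize ~ hislizi — Pamini e corresponds to Anneku i after a consonant, before a consonant other than r, m, n, p, b, f, v.
desdisa ~ disdira — Pamini s corresponds to Anneku r between vowels (before a back vowel).
heslize ~ hislizi, kupe ~ kupi — Pamini e corresponds to Anneku i word-finally.
Applying these to Pamini 'hesape':
  hesape → hisape   (e→i after a consonant, before a consonant other than r, m, n, p, b, f, v)
  hisape → hirape   (s→r between vowels (before a back vowel))
  hirape → hirapi   (e→i word-finally)
So the Anneku cognate is 'hirapi'.

hirapi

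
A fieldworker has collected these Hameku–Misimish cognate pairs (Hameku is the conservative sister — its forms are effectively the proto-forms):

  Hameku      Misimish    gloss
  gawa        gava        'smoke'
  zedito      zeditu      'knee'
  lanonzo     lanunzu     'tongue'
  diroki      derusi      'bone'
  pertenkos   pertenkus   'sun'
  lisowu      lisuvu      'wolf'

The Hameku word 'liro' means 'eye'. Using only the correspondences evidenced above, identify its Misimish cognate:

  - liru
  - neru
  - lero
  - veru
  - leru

diroki ~ derusi — Hameku i corresponds to Misimish e after a consonant, before r.
zedito ~ zeditu, lanonzo ~ lanunzu — Hameku o corresponds to Misimish u word-finally.
Applying these to Hameku 'liro':
  liro → lero   (i→e after a consonant, before r)
  lero → leru   (o→u word-finally)
So the Misimish cognate is 'leru'.

leru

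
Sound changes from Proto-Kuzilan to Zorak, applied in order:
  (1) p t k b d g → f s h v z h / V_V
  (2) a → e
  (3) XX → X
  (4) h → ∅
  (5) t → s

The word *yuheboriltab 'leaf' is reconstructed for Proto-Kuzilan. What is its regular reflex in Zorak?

yuevorilseb

Zorak: *yuheboriltab
  yuheboriltab → yuhevoriltab   [intervocalic lenition]
  yuhevoriltab → yuhevorilteb   [vowel merger]
  yuhevorilteb (rule 3 does not apply)
  yuhevorilteb → yuevorilteb   [h-loss]
  yuevorilteb → yuevorilseb   [unconditioned shift]
  giving Zorak yuevorilseb.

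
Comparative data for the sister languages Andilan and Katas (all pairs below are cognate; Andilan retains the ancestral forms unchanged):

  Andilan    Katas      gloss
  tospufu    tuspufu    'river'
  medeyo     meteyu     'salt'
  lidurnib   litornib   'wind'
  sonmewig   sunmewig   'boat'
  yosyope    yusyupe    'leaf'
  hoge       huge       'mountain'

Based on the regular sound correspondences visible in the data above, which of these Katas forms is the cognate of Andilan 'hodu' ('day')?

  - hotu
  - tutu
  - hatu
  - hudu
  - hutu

hutu

tospufu ~ tuspufu, yosyope ~ yusyupe — Andilan o corresponds to Katas u after a consonant, before a consonant other than r, m, n, p, b, f, v.
lidurnib ~ litornib — Andilan d corresponds to Katas t between vowels (before a back vowel).
Applying these to Andilan 'hodu':
  hodu → hudu   (o→u after a consonant, before a consonant other than r, m, n, p, b, f, v)
  hudu → hutu   (d→t between vowels (before a back vowel))
So the Katas cognate is 'hutu'.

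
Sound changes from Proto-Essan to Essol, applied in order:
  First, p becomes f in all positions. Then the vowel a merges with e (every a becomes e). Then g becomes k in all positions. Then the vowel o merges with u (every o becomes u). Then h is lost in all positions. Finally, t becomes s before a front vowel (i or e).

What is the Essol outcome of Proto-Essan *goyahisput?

kuyeisfut

Essol: start from *goyahisput.
  rule 1 (unconditioned shift): goyahisput → goyahisfut
  rule 2 (vowel merger): goyahisfut → goyehisfut
  rule 3 (unconditioned shift): goyehisfut → koyehisfut
  rule 4 (vowel merger): koyehisfut → kuyehisfut
  rule 5 (h-loss): kuyehisfut → kuyeisfut
  rule 6: no change — kuyeisfut
  ⇒ Essol kuyeisfut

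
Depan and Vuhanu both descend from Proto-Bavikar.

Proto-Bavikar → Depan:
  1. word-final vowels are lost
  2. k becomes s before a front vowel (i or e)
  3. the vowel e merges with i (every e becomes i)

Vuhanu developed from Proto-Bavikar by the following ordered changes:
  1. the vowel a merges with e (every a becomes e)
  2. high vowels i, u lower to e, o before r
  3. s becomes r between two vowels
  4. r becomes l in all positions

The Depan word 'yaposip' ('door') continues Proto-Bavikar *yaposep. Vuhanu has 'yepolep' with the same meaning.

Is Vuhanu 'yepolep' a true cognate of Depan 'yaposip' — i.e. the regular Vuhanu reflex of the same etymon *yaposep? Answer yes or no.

yes

Derive the expected Vuhanu reflex of *yaposep:
Vuhanu: start from *yaposep.
  rule 1 (vowel merger): yaposep → yeposep
  rule 2: no change — yeposep
  rule 3 (rhotacism): yeposep → yeporep
  rule 4 (unconditioned shift): yeporep → yepolep
  ⇒ Vuhanu yepolep
Vuhanu 'yepolep' matches the regular reflex exactly, so the pair is cognate.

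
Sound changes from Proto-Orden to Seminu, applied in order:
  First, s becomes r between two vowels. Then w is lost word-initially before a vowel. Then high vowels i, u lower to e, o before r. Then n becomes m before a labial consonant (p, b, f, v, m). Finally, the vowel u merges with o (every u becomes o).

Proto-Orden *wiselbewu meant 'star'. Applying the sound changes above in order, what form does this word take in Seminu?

erelbewo

Seminu: start from *wiselbewu.
  rule 1 (rhotacism): wiselbewu → wirelbewu
  rule 2 (glide loss): wirelbewu → irelbewu
  rule 3 (pre-rhotic lowering): irelbewu → erelbewu
  rule 4: no change — erelbewu
  rule 5 (vowel merger): erelbewu → erelbewo
  ⇒ Seminu erelbewo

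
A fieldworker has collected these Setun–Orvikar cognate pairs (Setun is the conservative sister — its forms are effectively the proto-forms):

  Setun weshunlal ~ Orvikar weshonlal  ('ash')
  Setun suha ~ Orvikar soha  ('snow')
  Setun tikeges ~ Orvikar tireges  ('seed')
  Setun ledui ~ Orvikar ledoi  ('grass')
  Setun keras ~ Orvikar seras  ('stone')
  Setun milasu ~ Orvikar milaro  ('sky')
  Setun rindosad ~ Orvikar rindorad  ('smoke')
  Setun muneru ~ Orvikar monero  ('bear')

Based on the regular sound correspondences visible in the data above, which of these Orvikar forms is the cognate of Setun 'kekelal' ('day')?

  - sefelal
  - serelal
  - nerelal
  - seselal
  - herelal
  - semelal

serelal

keras ~ seras — Setun k corresponds to Orvikar s word-initially before a front vowel.
tikeges ~ tireges — Setun k corresponds to Orvikar r between vowels (before a front vowel).
Applying these to Setun 'kekelal':
  kekelal → sekelal   (k→s word-initially before a front vowel)
  sekelal → serelal   (k→r between vowels (before a front vowel))
So the Orvikar cognate is 'serelal'.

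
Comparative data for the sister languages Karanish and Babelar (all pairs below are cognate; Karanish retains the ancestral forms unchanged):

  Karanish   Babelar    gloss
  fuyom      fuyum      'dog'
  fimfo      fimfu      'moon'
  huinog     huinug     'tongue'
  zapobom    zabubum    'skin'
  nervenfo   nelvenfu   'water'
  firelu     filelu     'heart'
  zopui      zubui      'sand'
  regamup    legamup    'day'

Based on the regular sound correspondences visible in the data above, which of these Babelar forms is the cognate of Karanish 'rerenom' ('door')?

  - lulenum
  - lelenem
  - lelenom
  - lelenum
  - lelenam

regamup ~ legamup — Karanish r corresponds to Babelar l word-initially before a front vowel.
firelu ~ filelu — Karanish r corresponds to Babelar l between vowels (before a front vowel).
fuyom ~ fuyum, zapobom ~ zabubum — Karanish o corresponds to Babelar u after a consonant, before a nasal.
Applying these to Karanish 'rerenom':
  rerenom → lerenom   (r→l word-initially before a front vowel)
  lerenom → lelenom   (r→l between vowels (before a front vowel))
  lelenom → lelenum   (o→u after a consonant, before a nasal)
So the Babelar cognate is 'lelenum'.

lelenum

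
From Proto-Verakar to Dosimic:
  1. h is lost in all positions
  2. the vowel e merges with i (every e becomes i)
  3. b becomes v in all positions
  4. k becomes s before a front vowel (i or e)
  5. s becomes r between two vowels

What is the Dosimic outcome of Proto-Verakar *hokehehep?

oriiip

Dosimic: *hokehehep
  hokehehep → okeeep   [h-loss]
  okeeep → okiiip   [vowel merger]
  okiiip (rule 3 does not apply)
  okiiip → osiiip   [palatalisation]
  osiiip → oriiip   [rhotacism]
  giving Dosimic oriiip.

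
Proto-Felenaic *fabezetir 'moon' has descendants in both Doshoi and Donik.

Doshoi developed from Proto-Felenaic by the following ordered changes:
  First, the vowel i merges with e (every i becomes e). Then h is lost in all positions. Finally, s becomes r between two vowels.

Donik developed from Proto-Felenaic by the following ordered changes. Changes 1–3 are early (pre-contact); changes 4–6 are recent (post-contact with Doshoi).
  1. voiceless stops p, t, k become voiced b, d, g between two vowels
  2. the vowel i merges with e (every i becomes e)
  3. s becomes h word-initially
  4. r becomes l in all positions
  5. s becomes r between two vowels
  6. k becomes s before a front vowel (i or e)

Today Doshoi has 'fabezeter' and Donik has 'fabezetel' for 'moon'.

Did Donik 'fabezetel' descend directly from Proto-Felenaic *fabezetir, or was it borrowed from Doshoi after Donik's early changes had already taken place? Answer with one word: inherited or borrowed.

borrowed

If inherited, *fabezetir would pass through all of Donik's changes:
Donik: *fabezetir
  fabezetir → fabezedir   [intervocalic voicing]
  fabezedir → fabezeder   [vowel merger]
  fabezeder (rule 3 does not apply)
  fabezeder → fabezedel   [unconditioned shift]
  fabezedel (rule 5 does not apply)
  fabezedel (rule 6 does not apply)
  giving Donik fabezedel.
If borrowed from Doshoi 'fabezeter' after the early changes, it would undergo only the recent ones:
  rule 4 (unconditioned shift): fabezeter → fabezetel
  rule 5 (rhotacism): no change (fabezetel)
  rule 6 (palatalisation): no change (fabezetel)
  ⇒ as a loan: fabezetel
Donik 'fabezetel' matches the loan outcome 'fabezetel', not the inherited 'fabezedel' — it skipped the early Donik changes, so it was borrowed from Doshoi.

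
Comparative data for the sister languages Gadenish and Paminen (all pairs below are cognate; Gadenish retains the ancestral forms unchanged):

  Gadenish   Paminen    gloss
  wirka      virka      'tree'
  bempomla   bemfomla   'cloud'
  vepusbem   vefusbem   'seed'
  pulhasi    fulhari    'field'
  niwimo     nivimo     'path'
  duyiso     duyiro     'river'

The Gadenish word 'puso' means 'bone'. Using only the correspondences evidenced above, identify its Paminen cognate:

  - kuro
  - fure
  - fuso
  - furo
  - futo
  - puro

pulhasi ~ fulhari — Gadenish p corresponds to Paminen f word-initially before a back vowel.
duyiso ~ duyiro — Gadenish s corresponds to Paminen r between vowels (before a back vowel).
Applying these to Gadenish 'puso':
  puso → fuso   (p→f word-initially before a back vowel)
  fuso → furo   (s→r between vowels (before a back vowel))
So the Paminen cognate is 'furo'.

furo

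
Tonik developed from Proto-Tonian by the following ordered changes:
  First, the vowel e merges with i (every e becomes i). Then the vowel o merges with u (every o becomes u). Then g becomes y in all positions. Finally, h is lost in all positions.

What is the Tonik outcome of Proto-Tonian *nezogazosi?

nizuyazusi

Tonik: *nezogazosi
  nezogazosi → nizogazosi   [vowel merger]
  nizogazosi → nizugazusi   [vowel merger]
  nizugazusi → nizuyazusi   [unconditioned shift]
  nizuyazusi (rule 4 does not apply)
  giving Tonik nizuyazusi.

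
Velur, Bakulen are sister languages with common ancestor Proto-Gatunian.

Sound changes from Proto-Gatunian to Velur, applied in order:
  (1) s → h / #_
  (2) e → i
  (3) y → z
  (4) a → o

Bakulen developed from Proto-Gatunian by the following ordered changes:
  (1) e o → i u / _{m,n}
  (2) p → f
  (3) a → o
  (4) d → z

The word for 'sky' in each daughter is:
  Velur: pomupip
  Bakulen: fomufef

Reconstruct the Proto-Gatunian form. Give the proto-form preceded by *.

Position 5: Velur has p, Bakulen has f. Velur preserves p here (none of its changes turn any other segment into p), so the proto-segment is *p.
Position 6: Velur has i, Bakulen has e. Bakulen preserves e here (none of its changes turn any other segment into e), so the proto-segment is *e.
Verify the candidate proto-form against each daughter:
Velur: *pamupep > pamupip > pomupip  (by vowel merger, vowel merger)
Bakulen: *pamupep > famufef > fomufef  (by unconditioned shift, vowel merger)
No other proto-form is consistent with every reflex, so the reconstruction is *pamupep.

*pamupep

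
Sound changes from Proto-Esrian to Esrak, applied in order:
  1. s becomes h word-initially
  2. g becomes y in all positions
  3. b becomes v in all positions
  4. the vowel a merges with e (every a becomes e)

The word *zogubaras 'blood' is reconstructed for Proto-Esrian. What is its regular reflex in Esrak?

Esrak: start from *zogubaras.
  rule 1: no change — zogubaras
  rule 2 (unconditioned shift): zogubaras → zoyubaras
  rule 3 (unconditioned shift): zoyubaras → zoyuvaras
  rule 4 (vowel merger): zoyuvaras → zoyuveres
  ⇒ Esrak zoyuveres

zoyuveres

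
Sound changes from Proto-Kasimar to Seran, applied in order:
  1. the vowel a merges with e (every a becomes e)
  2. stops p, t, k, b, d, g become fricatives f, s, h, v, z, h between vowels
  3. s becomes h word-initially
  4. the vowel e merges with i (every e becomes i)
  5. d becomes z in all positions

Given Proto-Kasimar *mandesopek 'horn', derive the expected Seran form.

minzisofik

Seran: start from *mandesopek.
  rule 1 (vowel merger): mandesopek → mendesopek
  rule 2 (intervocalic lenition): mendesopek → mendesofek
  rule 3: no change — mendesofek
  rule 4 (vowel merger): mendesofek → mindisofik
  rule 5 (unconditioned shift): mindisofik → minzisofik
  ⇒ Seran minzisofik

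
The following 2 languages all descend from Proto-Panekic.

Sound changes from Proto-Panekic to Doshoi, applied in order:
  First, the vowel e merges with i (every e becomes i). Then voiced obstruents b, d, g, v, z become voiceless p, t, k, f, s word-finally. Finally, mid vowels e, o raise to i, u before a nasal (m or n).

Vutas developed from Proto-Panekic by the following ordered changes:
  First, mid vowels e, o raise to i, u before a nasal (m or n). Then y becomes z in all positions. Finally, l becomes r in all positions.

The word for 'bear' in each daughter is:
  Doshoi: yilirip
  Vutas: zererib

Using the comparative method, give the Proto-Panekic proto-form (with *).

*yelerib

Position 1: Doshoi has y, Vutas has z. Doshoi preserves y here (none of its changes turn any other segment into y), so the proto-segment is *y.
Position 3: Doshoi has l, Vutas has r. Doshoi preserves l here (none of its changes turn any other segment into l), so the proto-segment is *l.
Verify the candidate proto-form against each daughter:
Doshoi: *yelerib
  yelerib → yilirib   [vowel merger]
  yilirib → yilirip   [final devoicing]
  yilirip (rule 3 does not apply)
  giving Doshoi yilirip.
Vutas: *yelerib > zelerib > zererib  (by unconditioned shift, unconditioned shift)
Only *yelerib yields all of Doshoi yilirip, Vutas zererib.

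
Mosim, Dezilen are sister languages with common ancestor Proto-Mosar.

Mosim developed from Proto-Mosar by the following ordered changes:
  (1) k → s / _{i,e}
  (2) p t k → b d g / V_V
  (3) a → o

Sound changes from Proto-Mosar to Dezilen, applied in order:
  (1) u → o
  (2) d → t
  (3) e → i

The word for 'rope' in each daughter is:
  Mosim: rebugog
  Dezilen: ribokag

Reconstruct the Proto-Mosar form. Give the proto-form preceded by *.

Position 5: Mosim has g, Dezilen has k. Dezilen preserves k here (none of its changes turn any other segment into k), so the proto-segment is *k.
Position 4: Mosim has u, Dezilen has o. Mosim preserves u here (none of its changes turn any other segment into u), so the proto-segment is *u.
Position 6: Mosim has o, Dezilen has a. Dezilen preserves a here (none of its changes turn any other segment into a), so the proto-segment is *a.
Verify the candidate proto-form against each daughter:
Mosim: *rebukag
  rebukag (rule 1 does not apply)
  rebukag → rebugag   [intervocalic voicing]
  rebugag → rebugog   [vowel merger]
  giving Mosim rebugog.
Dezilen: *rebukag
  rebukag → rebokag   [vowel merger]
  rebokag (rule 2 does not apply)
  rebokag → ribokag   [vowel merger]
  giving Dezilen ribokag.
*rebukag is the unique common source.

*rebukag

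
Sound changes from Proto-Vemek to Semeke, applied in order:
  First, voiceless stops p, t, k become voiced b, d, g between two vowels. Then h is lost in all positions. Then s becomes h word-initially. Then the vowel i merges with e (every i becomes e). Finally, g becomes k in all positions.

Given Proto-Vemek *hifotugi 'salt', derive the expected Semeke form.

Semeke: *hifotugi > hifodugi > ifodugi > efoduge > efoduke  (by intervocalic voicing, h-loss, vowel merger, unconditioned shift)

efoduke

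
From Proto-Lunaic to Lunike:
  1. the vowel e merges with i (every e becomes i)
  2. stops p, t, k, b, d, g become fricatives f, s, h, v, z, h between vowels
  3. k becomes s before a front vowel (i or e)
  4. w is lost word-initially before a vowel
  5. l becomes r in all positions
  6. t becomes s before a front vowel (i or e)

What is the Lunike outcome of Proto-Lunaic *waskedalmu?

Lunike: start from *waskedalmu.
  rule 1 (vowel merger): waskedalmu → waskidalmu
  rule 2 (intervocalic lenition): waskidalmu → waskizalmu
  rule 3 (palatalisation): waskizalmu → wassizalmu
  rule 4 (glide loss): wassizalmu → assizalmu
  rule 5 (unconditioned shift): assizalmu → assizarmu
  rule 6: no change — assizarmu
  ⇒ Lunike assizarmu

assizarmu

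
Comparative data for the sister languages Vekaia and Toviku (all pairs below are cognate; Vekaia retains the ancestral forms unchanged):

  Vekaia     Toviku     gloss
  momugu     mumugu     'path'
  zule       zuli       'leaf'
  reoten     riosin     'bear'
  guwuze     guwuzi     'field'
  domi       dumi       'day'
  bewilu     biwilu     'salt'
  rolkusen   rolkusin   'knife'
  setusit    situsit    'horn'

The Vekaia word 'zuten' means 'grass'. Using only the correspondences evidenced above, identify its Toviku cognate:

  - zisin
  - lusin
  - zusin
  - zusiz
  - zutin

reoten ~ riosin — Vekaia t corresponds to Toviku s between vowels (before a front vowel).
reoten ~ riosin, rolkusen ~ rolkusin — Vekaia e corresponds to Toviku i after a consonant, before a nasal.
Applying these to Vekaia 'zuten':
  zuten → zusen   (t→s between vowels (before a front vowel))
  zusen → zusin   (e→i after a consonant, before a nasal)
So the Toviku cognate is 'zusin'.

zusin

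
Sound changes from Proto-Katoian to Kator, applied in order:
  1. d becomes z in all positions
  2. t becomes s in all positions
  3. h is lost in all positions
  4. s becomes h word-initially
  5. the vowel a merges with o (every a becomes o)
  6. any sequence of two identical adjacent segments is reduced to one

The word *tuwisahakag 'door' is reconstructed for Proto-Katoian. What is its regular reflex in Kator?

Kator: start from *tuwisahakag.
  rule 1: no change — tuwisahakag
  rule 2 (unconditioned shift): tuwisahakag → suwisahakag
  rule 3 (h-loss): suwisahakag → suwisaakag
  rule 4 (debuccalisation): suwisaakag → huwisaakag
  rule 5 (vowel merger): huwisaakag → huwisookog
  rule 6 (degemination): huwisookog → huwisokog
  ⇒ Kator huwisokog

huwisokog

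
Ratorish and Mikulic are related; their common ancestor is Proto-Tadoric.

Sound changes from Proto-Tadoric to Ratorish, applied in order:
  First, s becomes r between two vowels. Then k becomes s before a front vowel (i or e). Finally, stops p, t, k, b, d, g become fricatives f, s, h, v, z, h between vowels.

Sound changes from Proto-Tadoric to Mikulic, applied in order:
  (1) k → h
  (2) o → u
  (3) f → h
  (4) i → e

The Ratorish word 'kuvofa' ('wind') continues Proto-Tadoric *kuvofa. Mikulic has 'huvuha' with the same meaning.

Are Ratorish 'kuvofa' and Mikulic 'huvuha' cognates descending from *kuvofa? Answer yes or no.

Derive the expected Mikulic reflex of *kuvofa:
Mikulic: start from *kuvofa.
  rule 1 (unconditioned shift): kuvofa → huvofa
  rule 2 (vowel merger): huvofa → huvufa
  rule 3 (unconditioned shift): huvufa → huvuha
  rule 4: no change — huvuha
  ⇒ Mikulic huvuha
Mikulic 'huvuha' matches the regular reflex exactly, so the pair is cognate.

yes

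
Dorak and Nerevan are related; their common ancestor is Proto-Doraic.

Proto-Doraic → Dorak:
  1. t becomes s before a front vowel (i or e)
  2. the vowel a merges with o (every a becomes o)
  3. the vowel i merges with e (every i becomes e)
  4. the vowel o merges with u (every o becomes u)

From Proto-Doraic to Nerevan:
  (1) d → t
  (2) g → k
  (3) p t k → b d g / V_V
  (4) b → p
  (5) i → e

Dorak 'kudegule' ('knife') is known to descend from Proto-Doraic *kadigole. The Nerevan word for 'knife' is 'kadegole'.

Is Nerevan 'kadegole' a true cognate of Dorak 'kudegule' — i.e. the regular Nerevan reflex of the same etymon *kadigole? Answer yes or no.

Derive the expected Nerevan reflex of *kadigole:
Nerevan: *kadigole > katigole > katikole > kadigole > kadegole  (by unconditioned shift, unconditioned shift, intervocalic voicing, vowel merger)
Nerevan 'kadegole' matches the regular reflex exactly, so the pair is cognate.

yes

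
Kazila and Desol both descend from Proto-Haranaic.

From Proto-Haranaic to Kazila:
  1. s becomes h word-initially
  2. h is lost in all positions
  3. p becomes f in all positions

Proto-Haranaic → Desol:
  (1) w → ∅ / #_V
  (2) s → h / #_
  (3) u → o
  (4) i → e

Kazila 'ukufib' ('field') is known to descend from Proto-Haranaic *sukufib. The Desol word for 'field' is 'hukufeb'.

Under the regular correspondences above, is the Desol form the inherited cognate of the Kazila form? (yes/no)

Derive the expected Desol reflex of *sukufib:
Desol: *sukufib > hukufib > hokofib > hokofeb  (by debuccalisation, vowel merger, vowel merger)
The regular Desol reflex would be 'hokofeb', but the attested form is 'hukufeb'. The correspondence is irregular, so they are not cognates (the Desol form has a different source).

no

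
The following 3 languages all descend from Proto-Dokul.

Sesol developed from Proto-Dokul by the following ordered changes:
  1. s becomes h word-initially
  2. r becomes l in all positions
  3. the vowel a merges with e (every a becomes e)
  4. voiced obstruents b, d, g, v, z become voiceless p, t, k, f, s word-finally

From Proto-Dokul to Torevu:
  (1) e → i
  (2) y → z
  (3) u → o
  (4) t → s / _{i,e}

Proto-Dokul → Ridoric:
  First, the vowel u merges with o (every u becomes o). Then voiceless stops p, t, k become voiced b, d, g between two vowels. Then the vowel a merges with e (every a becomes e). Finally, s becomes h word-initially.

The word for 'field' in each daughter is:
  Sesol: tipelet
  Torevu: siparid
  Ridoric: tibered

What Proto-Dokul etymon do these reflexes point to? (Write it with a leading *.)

Position 4: Sesol has e, Torevu has a, Ridoric has e. Torevu preserves a here (none of its changes turn any other segment into a), so the proto-segment is *a.
Position 5: Sesol has l, Torevu has r, Ridoric has r. Torevu preserves r here (none of its changes turn any other segment into r), so the proto-segment is *r.
This points to *tipared. Verify forward in each daughter:
Sesol: start from *tipared.
  rule 1: no change — tipared
  rule 2 (unconditioned shift): tipared → tipaled
  rule 3 (vowel merger): tipaled → tipeled
  rule 4 (final devoicing): tipeled → tipelet
  ⇒ Sesol tipelet
Torevu: start from *tipared.
  rule 1 (vowel merger): tipared → tiparid
  rule 2: no change — tiparid
  rule 3: no change — tiparid
  rule 4 (palatalisation): tiparid → siparid
  ⇒ Torevu siparid
Ridoric: *tipared
  tipared (rule 1 does not apply)
  tipared → tibared   [intervocalic voicing]
  tibared → tibered   [vowel merger]
  tibered (rule 4 does not apply)
  giving Ridoric tibered.
No other proto-form is consistent with every reflex, so the reconstruction is *tipared.

*tipared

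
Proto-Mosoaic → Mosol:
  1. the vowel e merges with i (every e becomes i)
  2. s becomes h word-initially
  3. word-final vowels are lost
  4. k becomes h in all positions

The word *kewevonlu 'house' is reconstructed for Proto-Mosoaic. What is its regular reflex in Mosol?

hiwivonl

Mosol: *kewevonlu > kiwivonlu > kiwivonl > hiwivonl  (by vowel merger, apocope, unconditioned shift)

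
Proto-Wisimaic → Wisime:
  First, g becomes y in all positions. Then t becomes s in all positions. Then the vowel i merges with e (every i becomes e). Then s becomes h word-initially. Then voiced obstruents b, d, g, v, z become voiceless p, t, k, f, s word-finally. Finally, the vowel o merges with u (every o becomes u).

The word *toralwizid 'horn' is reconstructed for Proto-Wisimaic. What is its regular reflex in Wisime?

Wisime: start from *toralwizid.
  rule 1: no change — toralwizid
  rule 2 (unconditioned shift): toralwizid → soralwizid
  rule 3 (vowel merger): soralwizid → soralwezed
  rule 4 (debuccalisation): soralwezed → horalwezed
  rule 5 (final devoicing): horalwezed → horalwezet
  rule 6 (vowel merger): horalwezet → huralwezet
  ⇒ Wisime huralwezet

huralwezet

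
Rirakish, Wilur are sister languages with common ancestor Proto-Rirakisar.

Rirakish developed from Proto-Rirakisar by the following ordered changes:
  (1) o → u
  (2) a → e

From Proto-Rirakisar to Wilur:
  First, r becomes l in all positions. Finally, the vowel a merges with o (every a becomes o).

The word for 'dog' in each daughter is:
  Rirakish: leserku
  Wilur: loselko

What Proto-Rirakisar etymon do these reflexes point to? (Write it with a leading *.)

Position 5: Rirakish has r, Wilur has l. Rirakish preserves r here (none of its changes turn any other segment into r), so the proto-segment is *r.
Position 7: Rirakish has u, Wilur has o. Taking the neighbouring segments as reconstructed: Rirakish u could go back to *o or *u; Wilur o could go back to *a or *o — the one source consistent with every daughter is *o.
This points to *laserko. Verify forward in each daughter:
Rirakish: *laserko > laserku > leserku  (by vowel merger, vowel merger)
Wilur: *laserko
  laserko → laselko   [unconditioned shift]
  laselko → loselko   [vowel merger]
  giving Wilur loselko.
No other proto-form is consistent with every reflex, so the reconstruction is *laserko.

*laserko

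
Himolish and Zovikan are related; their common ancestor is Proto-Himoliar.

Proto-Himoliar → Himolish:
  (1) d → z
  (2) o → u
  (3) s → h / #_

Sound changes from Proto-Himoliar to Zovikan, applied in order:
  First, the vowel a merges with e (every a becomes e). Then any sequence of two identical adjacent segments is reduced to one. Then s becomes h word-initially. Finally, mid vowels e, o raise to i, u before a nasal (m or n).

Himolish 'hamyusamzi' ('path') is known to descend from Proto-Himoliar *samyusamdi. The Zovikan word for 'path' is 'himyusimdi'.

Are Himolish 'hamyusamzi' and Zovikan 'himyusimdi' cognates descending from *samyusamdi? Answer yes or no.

Derive the expected Zovikan reflex of *samyusamdi:
Zovikan: *samyusamdi
  samyusamdi → semyusemdi   [vowel merger]
  semyusemdi (rule 2 does not apply)
  semyusemdi → hemyusemdi   [debuccalisation]
  hemyusemdi → himyusimdi   [pre-nasal raising]
  giving Zovikan himyusimdi.
Zovikan 'himyusimdi' matches the regular reflex exactly, so the pair is cognate.

yes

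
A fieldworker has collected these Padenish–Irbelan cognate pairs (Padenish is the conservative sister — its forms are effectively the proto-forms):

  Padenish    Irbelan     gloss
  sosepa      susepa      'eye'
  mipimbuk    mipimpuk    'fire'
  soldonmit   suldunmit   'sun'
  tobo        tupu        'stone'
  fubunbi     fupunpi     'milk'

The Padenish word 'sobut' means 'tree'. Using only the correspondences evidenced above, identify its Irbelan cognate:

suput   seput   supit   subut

suput

tobo ~ tupu — Padenish o corresponds to Irbelan u after a consonant, before a labial obstruent.
fubunbi ~ fupunpi — Padenish b corresponds to Irbelan p between vowels (before a back vowel).
Applying these to Padenish 'sobut':
  sobut → subut   (o→u after a consonant, before a labial obstruent)
  subut → suput   (b→p between vowels (before a back vowel))
So the Irbelan cognate is 'suput'.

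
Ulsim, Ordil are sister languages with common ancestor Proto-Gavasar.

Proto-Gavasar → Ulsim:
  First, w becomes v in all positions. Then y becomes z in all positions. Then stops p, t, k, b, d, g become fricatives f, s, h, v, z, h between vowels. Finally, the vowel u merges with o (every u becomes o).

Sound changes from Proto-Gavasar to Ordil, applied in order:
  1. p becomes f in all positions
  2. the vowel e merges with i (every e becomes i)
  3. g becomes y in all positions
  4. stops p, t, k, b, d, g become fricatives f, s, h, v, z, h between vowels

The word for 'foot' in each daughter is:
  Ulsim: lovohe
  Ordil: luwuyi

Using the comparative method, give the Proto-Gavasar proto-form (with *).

*luwuge

Position 5: Ulsim has h, Ordil has y. Taking the neighbouring segments as reconstructed: Ulsim h could go back to *k or *g or *h; Ordil y could go back to *g or *y — the one source consistent with every daughter is *g.
Position 4: Ulsim has o, Ordil has u. Ordil preserves u here (none of its changes turn any other segment into u), so the proto-segment is *u.
Position 2: Ulsim has o, Ordil has u. Ordil preserves u here (none of its changes turn any other segment into u), so the proto-segment is *u.
Continuing position by position gives *luwuge; check it forward:
Ulsim: *luwuge
  luwuge → luvuge   [unconditioned shift]
  luvuge (rule 2 does not apply)
  luvuge → luvuhe   [intervocalic lenition]
  luvuhe → lovohe   [vowel merger]
  giving Ulsim lovohe.
Ordil: start from *luwuge.
  rule 1: no change — luwuge
  rule 2 (vowel merger): luwuge → luwugi
  rule 3 (unconditioned shift): luwugi → luwuyi
  rule 4: no change — luwuyi
  ⇒ Ordil luwuyi
*luwuge is the unique common source.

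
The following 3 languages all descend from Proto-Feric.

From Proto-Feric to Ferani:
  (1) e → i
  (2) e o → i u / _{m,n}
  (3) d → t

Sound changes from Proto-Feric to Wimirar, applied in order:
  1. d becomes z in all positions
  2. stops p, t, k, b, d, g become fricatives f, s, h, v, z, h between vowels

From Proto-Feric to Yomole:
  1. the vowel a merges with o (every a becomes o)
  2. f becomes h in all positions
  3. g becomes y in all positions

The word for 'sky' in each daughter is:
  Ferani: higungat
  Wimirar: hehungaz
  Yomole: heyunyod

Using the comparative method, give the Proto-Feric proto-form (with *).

Position 6: Ferani has g, Wimirar has g, Yomole has y. Ferani preserves g here (none of its changes turn any other segment into g), so the proto-segment is *g.
Position 2: Ferani has i, Wimirar has e, Yomole has e. Wimirar preserves e here (none of its changes turn any other segment into e), so the proto-segment is *e.
Verify the candidate proto-form against each daughter:
Ferani: *hegungad > higungad > higungat  (by vowel merger, unconditioned shift)
Wimirar: *hegungad > hegungaz > hehungaz  (by unconditioned shift, intervocalic lenition)
Yomole: *hegungad
  hegungad → hegungod   [vowel merger]
  hegungod (rule 2 does not apply)
  hegungod → heyunyod   [unconditioned shift]
  giving Yomole heyunyod.
*hegungad is the unique common source.

*hegungad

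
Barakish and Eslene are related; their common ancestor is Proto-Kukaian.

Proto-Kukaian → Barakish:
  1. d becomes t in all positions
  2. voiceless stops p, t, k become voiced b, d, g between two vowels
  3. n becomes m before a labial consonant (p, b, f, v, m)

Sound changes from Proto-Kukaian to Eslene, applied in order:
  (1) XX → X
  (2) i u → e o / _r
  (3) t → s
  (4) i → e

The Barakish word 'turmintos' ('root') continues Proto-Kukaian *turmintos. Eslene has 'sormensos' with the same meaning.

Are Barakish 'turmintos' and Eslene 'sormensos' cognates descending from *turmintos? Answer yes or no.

yes

Derive the expected Eslene reflex of *turmintos:
Eslene: *turmintos
  turmintos (rule 1 does not apply)
  turmintos → tormintos   [pre-rhotic lowering]
  tormintos → sorminsos   [unconditioned shift]
  sorminsos → sormensos   [vowel merger]
  giving Eslene sormensos.
Eslene 'sormensos' matches the regular reflex exactly, so the pair is cognate.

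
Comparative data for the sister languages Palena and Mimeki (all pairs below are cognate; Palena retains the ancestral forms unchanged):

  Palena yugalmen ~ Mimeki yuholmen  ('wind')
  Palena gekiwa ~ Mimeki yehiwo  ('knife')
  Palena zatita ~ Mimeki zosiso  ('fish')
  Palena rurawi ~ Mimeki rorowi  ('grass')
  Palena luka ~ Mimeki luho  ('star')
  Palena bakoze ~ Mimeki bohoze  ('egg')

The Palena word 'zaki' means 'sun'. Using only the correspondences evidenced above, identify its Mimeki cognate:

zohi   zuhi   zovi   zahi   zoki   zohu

yugalmen ~ yuholmen, zatita ~ zosiso — Palena a corresponds to Mimeki o after a consonant, before a consonant other than r, m, n, p, b, f, v.
gekiwa ~ yehiwo — Palena k corresponds to Mimeki h between vowels (before a front vowel).
Applying these to Palena 'zaki':
  zaki → zoki   (a→o after a consonant, before a consonant other than r, m, n, p, b, f, v)
  zoki → zohi   (k→h between vowels (before a front vowel))
So the Mimeki cognate is 'zohi'.

zohi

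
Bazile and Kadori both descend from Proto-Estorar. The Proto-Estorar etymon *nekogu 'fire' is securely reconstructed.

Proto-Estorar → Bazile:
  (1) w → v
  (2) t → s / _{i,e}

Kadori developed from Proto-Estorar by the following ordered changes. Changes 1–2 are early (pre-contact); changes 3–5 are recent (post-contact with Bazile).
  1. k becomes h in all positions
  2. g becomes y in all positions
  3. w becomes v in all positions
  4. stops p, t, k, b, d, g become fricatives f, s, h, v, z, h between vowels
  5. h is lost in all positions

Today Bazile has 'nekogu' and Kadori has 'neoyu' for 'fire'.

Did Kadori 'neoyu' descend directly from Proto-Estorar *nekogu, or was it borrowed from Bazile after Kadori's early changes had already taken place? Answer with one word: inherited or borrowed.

inherited

If inherited, *nekogu would pass through all of Kadori's changes:
Kadori: *nekogu > nehogu > nehoyu > neoyu  (by unconditioned shift, unconditioned shift, h-loss)
If borrowed from Bazile 'nekogu' after the early changes, it would undergo only the recent ones:
  rule 3 (unconditioned shift): no change (nekogu)
  rule 4 (intervocalic lenition): nekogu → nehohu
  rule 5 (h-loss): nehohu → neou
  ⇒ as a loan: neou
Kadori 'neoyu' matches the inherited outcome exactly, so it is an inherited cognate, not a loan.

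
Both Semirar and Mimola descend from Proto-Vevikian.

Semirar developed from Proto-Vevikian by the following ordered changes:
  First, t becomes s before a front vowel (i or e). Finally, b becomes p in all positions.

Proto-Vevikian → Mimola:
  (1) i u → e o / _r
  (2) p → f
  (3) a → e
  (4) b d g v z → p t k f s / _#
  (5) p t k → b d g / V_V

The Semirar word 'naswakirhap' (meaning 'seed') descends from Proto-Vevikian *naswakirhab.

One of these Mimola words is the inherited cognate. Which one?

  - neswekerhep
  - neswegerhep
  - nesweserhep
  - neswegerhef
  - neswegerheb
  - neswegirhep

Mimola: *naswakirhab
  naswakirhab → naswakerhab   [pre-rhotic lowering]
  naswakerhab (rule 2 does not apply)
  naswakerhab → neswekerheb   [vowel merger]
  neswekerheb → neswekerhep   [final devoicing]
  neswekerhep → neswegerhep   [intervocalic voicing]
  giving Mimola neswegerhep.

neswegerhep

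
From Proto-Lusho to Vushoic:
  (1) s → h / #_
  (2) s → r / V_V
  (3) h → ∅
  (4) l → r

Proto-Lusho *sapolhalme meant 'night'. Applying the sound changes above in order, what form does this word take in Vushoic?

aporarme

Vushoic: *sapolhalme > hapolhalme > apolalme > aporarme  (by debuccalisation, h-loss, unconditioned shift)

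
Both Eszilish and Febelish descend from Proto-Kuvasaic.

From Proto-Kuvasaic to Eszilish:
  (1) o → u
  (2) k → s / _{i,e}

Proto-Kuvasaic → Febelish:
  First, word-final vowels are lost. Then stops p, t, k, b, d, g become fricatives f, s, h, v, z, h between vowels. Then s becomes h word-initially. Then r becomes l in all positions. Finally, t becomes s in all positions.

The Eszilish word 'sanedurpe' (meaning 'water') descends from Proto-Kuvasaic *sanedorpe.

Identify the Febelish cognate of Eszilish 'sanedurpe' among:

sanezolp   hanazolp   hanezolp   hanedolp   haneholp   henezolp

hanezolp

Febelish: *sanedorpe
  sanedorpe → sanedorp   [apocope]
  sanedorp → sanezorp   [intervocalic lenition]
  sanezorp → hanezorp   [debuccalisation]
  hanezorp → hanezolp   [unconditioned shift]
  hanezolp (rule 5 does not apply)
  giving Febelish hanezolp.
Only 'hanezolp' matches the regular Febelish development of *sanedorpe.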